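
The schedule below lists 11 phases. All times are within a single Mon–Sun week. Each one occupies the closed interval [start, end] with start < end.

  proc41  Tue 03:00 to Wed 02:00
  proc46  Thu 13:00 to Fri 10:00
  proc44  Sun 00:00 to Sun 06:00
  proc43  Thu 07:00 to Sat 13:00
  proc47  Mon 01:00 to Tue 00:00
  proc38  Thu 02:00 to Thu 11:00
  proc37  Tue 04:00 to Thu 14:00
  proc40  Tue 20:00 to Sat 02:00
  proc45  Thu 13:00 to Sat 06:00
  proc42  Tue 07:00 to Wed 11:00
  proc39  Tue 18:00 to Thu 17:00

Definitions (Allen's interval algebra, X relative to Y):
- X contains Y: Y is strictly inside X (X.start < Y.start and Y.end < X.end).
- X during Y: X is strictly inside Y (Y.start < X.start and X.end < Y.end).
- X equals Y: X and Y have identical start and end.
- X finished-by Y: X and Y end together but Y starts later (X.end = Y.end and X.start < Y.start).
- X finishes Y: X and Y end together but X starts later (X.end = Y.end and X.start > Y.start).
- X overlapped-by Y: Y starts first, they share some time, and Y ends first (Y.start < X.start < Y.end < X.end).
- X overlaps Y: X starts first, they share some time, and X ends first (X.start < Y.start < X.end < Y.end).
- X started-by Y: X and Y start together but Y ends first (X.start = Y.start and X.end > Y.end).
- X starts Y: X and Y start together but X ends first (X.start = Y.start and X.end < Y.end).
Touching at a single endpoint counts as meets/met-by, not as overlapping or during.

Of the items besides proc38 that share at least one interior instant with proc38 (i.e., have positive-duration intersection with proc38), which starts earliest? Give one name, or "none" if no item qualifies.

proc37

Target proc38 = [Thu 02:00, Thu 11:00].
proc37 [Tue 04:00, Thu 14:00] → contains → candidate.
proc39 [Tue 18:00, Thu 17:00] → contains → candidate.
proc40 [Tue 20:00, Sat 02:00] → contains → candidate.
proc41 [Tue 03:00, Wed 02:00] → before → excluded.
proc42 [Tue 07:00, Wed 11:00] → before → excluded.
proc43 [Thu 07:00, Sat 13:00] → overlapped-by → candidate.
proc44 [Sun 00:00, Sun 06:00] → after → excluded.
proc45 [Thu 13:00, Sat 06:00] → after → excluded.
proc46 [Thu 13:00, Fri 10:00] → after → excluded.
proc47 [Mon 01:00, Tue 00:00] → before → excluded.
Among candidates, earliest start is Tue 04:00 → proc37.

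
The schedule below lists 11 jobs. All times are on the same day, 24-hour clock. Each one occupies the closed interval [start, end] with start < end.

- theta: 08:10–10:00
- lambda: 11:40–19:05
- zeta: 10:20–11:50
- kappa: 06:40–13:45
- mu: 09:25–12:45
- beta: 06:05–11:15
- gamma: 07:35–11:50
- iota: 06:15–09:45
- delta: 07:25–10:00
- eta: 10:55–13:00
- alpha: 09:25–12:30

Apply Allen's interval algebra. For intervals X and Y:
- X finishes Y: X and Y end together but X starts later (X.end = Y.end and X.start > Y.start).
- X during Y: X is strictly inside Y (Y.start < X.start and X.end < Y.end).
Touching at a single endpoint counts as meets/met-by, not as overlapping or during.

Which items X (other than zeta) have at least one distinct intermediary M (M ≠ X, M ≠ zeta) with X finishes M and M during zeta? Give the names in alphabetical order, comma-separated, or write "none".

none

Target zeta = [10:20, 11:50].
Intermediaries M with M during zeta: none.
Union: none.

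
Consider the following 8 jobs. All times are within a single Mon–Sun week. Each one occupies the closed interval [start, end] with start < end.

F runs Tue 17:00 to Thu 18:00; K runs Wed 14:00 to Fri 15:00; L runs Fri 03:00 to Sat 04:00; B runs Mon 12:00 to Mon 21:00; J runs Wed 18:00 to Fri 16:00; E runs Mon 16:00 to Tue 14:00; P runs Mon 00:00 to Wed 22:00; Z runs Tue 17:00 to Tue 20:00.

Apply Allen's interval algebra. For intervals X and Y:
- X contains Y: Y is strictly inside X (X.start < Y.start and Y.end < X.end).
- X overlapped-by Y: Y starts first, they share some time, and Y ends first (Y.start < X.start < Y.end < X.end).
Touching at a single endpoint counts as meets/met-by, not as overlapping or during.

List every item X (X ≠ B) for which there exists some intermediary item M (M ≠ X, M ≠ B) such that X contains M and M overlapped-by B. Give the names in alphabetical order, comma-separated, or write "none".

P

Target B = [Mon 12:00, Mon 21:00].
Intermediaries M with M overlapped-by B: E.
Via E — items with X contains E: P.
Union: P.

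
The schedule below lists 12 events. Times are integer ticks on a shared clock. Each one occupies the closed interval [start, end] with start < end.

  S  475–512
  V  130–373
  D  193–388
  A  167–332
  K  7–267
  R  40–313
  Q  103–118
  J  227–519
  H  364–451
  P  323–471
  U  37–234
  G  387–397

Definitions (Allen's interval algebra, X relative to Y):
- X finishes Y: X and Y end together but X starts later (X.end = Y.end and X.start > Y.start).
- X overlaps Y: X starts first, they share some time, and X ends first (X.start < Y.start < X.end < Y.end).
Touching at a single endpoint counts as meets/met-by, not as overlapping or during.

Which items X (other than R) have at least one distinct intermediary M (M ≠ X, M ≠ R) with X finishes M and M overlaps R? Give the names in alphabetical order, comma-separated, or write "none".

none

Target R = [40, 313].
Intermediaries M with M overlaps R: K, U.
Via K — items with X finishes K: none.
Via U — items with X finishes U: none.
Union: none.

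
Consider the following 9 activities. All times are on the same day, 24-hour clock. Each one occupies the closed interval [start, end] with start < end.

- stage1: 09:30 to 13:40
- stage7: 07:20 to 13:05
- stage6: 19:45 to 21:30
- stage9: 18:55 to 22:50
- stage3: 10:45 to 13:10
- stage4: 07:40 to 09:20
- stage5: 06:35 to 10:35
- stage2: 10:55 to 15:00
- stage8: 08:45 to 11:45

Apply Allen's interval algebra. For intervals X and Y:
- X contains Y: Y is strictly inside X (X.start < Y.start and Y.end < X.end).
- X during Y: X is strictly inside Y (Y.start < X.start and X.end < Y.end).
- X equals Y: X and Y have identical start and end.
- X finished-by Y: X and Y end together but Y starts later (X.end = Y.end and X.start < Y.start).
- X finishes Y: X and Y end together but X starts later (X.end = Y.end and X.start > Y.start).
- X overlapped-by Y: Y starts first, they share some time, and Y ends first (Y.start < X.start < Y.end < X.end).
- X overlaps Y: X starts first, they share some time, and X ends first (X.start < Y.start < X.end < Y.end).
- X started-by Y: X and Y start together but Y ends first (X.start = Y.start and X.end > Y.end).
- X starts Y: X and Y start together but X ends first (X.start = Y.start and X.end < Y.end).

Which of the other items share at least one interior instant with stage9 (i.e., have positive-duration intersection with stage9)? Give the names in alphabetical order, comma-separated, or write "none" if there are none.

stage6

Target stage9 = [18:55, 22:50].
stage1 [09:30, 13:40] → before → no.
stage2 [10:55, 15:00] → before → no.
stage3 [10:45, 13:10] → before → no.
stage4 [07:40, 09:20] → before → no.
stage5 [06:35, 10:35] → before → no.
stage6 [19:45, 21:30] → during → yes.
stage7 [07:20, 13:05] → before → no.
stage8 [08:45, 11:45] → before → no.
Result: stage6.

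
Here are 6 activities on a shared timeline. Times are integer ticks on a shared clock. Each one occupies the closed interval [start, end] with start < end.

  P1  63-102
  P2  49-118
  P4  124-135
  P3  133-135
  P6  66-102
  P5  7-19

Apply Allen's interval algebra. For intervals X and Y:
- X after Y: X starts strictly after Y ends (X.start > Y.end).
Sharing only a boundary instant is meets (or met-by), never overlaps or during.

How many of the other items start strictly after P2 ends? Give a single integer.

2

Target P2 = [49, 118].
P1 [63, 102] → during → no.
P3 [133, 135] → after → counts.
P4 [124, 135] → after → counts.
P5 [7, 19] → before → no.
P6 [66, 102] → during → no.
Total: 2.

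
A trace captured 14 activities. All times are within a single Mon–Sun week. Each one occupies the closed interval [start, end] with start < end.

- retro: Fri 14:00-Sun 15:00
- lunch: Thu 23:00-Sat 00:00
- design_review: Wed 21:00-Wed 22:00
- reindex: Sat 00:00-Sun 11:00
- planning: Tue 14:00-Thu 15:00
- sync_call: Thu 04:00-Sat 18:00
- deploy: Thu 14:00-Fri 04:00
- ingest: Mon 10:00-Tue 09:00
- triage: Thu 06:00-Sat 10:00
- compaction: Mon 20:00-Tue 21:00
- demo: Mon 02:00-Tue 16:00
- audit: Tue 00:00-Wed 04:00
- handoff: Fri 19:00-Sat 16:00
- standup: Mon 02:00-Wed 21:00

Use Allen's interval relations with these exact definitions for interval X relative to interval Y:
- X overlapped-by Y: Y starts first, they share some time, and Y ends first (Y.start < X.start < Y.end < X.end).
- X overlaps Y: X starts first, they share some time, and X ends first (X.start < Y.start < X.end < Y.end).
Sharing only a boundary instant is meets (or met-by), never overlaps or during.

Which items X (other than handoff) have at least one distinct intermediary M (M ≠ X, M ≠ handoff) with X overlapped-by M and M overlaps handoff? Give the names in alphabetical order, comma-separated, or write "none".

Target handoff = [Fri 19:00, Sat 16:00].
Intermediaries M with M overlaps handoff: lunch, triage.
Via lunch — items with X overlapped-by lunch: retro.
Via triage — items with X overlapped-by triage: reindex, retro.
Union: reindex, retro.

reindex, retro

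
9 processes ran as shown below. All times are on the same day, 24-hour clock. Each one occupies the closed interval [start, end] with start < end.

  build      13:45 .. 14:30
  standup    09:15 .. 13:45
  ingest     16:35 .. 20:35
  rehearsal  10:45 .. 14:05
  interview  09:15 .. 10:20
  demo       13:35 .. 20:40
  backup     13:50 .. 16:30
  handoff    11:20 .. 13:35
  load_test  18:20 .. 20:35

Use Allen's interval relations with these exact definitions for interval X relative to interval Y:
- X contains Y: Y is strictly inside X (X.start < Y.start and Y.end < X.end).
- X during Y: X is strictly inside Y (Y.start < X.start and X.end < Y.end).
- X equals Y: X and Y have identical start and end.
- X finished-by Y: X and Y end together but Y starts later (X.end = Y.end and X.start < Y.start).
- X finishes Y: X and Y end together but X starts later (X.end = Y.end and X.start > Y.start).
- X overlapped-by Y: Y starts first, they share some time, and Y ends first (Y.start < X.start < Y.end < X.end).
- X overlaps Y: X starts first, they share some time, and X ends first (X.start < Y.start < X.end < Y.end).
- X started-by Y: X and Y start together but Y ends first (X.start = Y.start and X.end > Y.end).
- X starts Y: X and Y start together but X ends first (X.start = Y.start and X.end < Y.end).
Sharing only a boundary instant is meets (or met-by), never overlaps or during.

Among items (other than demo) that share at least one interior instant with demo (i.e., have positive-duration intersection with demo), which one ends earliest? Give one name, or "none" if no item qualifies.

standup

Target demo = [13:35, 20:40].
backup [13:50, 16:30] → during → candidate.
build [13:45, 14:30] → during → candidate.
handoff [11:20, 13:35] → meets → excluded.
ingest [16:35, 20:35] → during → candidate.
interview [09:15, 10:20] → before → excluded.
load_test [18:20, 20:35] → during → candidate.
rehearsal [10:45, 14:05] → overlaps → candidate.
standup [09:15, 13:45] → overlaps → candidate.
Among candidates, earliest end is 13:45 → standup.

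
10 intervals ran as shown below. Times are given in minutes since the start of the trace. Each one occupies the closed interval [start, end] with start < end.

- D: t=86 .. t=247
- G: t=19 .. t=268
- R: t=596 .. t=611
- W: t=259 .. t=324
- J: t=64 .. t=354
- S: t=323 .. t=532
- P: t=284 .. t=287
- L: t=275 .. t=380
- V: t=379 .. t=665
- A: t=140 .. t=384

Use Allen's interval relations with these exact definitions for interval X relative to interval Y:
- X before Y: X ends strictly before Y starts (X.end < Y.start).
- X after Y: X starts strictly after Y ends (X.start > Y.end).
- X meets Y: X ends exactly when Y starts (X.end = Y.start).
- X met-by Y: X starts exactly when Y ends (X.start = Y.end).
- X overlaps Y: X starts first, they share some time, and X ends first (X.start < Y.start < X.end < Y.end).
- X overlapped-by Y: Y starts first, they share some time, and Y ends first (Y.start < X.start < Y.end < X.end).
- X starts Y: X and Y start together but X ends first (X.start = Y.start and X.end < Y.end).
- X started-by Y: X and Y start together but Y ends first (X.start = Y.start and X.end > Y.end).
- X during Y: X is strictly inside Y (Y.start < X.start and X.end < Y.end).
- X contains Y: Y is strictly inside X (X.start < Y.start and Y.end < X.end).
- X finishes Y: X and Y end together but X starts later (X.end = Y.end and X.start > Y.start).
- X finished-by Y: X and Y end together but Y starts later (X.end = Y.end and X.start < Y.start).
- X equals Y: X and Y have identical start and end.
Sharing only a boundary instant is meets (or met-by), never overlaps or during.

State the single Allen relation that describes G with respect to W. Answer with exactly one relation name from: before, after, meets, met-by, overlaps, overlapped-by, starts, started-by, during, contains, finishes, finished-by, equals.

overlaps

G = [t=19, t=268]; W = [t=259, t=324].
Compare endpoints: G.start < W.start, G.start < W.end, G.end > W.start, G.end < W.end.
That pattern is 'overlaps'.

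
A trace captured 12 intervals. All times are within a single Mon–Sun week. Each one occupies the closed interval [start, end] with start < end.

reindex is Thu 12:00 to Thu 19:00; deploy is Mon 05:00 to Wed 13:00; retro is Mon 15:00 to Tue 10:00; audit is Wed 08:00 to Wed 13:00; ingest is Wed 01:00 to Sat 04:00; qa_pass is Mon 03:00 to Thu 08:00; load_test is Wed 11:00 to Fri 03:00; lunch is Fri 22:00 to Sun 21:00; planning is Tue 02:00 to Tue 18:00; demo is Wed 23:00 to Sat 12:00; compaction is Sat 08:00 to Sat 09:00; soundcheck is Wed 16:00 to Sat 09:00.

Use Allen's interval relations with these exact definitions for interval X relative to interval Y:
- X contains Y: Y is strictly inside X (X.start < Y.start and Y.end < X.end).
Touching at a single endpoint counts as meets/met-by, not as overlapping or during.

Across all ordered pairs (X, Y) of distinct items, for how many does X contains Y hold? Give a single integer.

Checking all 132 ordered pairs for relation 'contains'; matching pairs in alphabetical order:
(demo, compaction): demo contains compaction ✓
(demo, reindex): demo contains reindex ✓
(deploy, planning): deploy contains planning ✓
(deploy, retro): deploy contains retro ✓
(ingest, audit): ingest contains audit ✓
(ingest, load_test): ingest contains load_test ✓
(ingest, reindex): ingest contains reindex ✓
(load_test, reindex): load_test contains reindex ✓
(lunch, compaction): lunch contains compaction ✓
(qa_pass, audit): qa_pass contains audit ✓
(qa_pass, deploy): qa_pass contains deploy ✓
(qa_pass, planning): qa_pass contains planning ✓
(qa_pass, retro): qa_pass contains retro ✓
(soundcheck, reindex): soundcheck contains reindex ✓
Count: 14.

14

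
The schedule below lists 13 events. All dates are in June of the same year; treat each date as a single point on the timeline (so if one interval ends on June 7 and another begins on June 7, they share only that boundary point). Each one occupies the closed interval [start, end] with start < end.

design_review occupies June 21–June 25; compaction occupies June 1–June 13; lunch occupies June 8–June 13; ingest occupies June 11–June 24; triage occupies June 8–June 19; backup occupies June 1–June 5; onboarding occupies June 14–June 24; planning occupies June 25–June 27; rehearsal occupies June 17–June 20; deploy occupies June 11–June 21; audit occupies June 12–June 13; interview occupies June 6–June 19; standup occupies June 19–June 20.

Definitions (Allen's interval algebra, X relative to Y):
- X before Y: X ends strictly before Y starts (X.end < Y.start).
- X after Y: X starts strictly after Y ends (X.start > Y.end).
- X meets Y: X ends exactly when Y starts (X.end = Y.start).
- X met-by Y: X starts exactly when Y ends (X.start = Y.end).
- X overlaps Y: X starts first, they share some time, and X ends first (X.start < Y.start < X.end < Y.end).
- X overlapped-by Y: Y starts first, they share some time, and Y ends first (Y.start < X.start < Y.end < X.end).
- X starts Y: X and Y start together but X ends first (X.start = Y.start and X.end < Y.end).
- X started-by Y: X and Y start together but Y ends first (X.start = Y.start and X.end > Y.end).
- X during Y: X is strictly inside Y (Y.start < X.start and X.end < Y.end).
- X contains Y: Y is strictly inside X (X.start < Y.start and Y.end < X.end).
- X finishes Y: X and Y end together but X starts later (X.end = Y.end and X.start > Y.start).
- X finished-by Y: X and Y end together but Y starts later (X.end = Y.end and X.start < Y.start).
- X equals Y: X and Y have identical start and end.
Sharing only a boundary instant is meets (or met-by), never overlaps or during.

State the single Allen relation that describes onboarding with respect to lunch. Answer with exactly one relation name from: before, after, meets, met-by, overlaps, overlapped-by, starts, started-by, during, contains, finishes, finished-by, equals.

onboarding = [June 14, June 24]; lunch = [June 8, June 13].
Compare endpoints: onboarding.start > lunch.start, onboarding.start > lunch.end, onboarding.end > lunch.start, onboarding.end > lunch.end.
That pattern is 'after'.

after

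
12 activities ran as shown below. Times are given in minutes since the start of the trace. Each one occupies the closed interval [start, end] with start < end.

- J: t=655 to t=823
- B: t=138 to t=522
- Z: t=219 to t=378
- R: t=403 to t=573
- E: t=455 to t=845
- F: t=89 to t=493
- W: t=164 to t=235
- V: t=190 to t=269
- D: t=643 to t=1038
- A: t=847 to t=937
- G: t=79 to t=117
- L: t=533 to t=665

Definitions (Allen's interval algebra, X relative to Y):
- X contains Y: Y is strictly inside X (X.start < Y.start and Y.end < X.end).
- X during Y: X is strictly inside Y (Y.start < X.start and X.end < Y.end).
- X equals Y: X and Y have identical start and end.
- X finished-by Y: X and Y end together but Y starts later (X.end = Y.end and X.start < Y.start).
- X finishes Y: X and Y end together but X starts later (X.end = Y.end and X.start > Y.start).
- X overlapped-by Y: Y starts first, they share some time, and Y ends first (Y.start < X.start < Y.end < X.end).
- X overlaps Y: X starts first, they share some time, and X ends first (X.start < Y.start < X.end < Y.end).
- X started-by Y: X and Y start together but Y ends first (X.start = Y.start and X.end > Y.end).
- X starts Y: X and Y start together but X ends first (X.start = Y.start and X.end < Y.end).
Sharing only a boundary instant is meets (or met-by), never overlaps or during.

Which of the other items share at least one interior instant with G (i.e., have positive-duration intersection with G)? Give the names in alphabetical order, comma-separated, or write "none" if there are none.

Target G = [t=79, t=117].
A [t=847, t=937] → after → no.
B [t=138, t=522] → after → no.
D [t=643, t=1038] → after → no.
E [t=455, t=845] → after → no.
F [t=89, t=493] → overlapped-by → yes.
J [t=655, t=823] → after → no.
L [t=533, t=665] → after → no.
R [t=403, t=573] → after → no.
V [t=190, t=269] → after → no.
W [t=164, t=235] → after → no.
Z [t=219, t=378] → after → no.
Result: F.

F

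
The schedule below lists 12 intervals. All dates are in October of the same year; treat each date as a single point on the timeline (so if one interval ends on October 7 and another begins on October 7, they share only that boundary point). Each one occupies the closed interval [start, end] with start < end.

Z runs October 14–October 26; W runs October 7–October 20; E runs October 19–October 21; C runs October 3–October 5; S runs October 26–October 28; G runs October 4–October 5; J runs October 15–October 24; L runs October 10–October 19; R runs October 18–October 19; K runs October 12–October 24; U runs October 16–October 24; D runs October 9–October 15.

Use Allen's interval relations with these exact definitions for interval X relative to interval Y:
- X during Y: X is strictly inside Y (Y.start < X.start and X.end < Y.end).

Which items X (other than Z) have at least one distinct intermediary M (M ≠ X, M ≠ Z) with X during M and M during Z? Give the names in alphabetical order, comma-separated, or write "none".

Target Z = [October 14, October 26].
Intermediaries M with M during Z: E, J, R, U.
Via E — items with X during E: none.
Via J — items with X during J: E, R.
Via R — items with X during R: none.
Via U — items with X during U: E, R.
Union: E, R.

E, R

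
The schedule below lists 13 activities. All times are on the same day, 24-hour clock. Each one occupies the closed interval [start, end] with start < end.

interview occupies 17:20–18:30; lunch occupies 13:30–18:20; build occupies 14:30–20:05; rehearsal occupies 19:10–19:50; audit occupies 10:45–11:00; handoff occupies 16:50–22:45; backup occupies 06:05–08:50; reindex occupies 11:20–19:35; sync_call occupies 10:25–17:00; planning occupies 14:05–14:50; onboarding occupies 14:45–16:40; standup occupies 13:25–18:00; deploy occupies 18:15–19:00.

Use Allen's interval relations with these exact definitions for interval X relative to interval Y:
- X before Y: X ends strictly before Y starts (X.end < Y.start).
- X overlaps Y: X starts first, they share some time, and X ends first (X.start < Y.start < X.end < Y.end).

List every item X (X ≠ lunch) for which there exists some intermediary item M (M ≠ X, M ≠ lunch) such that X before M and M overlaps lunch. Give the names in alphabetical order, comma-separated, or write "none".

audit, backup

Target lunch = [13:30, 18:20].
Intermediaries M with M overlaps lunch: standup, sync_call.
Via standup — items with X before standup: audit, backup.
Via sync_call — items with X before sync_call: backup.
Union: audit, backup.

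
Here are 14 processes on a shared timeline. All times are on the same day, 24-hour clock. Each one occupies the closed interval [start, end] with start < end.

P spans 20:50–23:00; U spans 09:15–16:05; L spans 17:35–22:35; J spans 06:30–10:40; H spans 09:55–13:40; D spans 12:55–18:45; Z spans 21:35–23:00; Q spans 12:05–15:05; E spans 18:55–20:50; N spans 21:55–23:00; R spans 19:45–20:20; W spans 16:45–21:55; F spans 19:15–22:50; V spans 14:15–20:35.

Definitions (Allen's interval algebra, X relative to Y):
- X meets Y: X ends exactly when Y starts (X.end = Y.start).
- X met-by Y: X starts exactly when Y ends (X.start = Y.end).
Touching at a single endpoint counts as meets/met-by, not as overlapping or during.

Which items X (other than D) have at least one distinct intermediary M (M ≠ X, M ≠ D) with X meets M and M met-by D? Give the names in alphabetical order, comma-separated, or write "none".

Target D = [12:55, 18:45].
Intermediaries M with M met-by D: none.
Union: none.

none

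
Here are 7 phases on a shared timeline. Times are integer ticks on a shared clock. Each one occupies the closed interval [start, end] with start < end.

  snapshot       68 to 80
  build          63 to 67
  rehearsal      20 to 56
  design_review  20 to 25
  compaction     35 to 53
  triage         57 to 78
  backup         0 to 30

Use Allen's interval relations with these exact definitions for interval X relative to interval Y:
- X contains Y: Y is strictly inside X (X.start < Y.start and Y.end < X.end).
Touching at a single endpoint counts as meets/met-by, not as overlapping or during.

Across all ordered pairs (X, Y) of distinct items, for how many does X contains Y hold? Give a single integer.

3

Checking all 42 ordered pairs for relation 'contains'; matching pairs in alphabetical order:
(backup, design_review): backup contains design_review ✓
(rehearsal, compaction): rehearsal contains compaction ✓
(triage, build): triage contains build ✓
Count: 3.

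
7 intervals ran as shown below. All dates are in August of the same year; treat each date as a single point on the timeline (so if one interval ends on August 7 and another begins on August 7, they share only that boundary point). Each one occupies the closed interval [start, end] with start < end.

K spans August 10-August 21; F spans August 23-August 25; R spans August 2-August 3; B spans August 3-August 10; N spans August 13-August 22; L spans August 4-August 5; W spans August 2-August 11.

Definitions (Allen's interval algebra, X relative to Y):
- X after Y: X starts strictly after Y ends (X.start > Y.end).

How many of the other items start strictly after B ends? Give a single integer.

2

Target B = [August 3, August 10].
F [August 23, August 25] → after → counts.
K [August 10, August 21] → met-by → no.
L [August 4, August 5] → during → no.
N [August 13, August 22] → after → counts.
R [August 2, August 3] → meets → no.
W [August 2, August 11] → contains → no.
Total: 2.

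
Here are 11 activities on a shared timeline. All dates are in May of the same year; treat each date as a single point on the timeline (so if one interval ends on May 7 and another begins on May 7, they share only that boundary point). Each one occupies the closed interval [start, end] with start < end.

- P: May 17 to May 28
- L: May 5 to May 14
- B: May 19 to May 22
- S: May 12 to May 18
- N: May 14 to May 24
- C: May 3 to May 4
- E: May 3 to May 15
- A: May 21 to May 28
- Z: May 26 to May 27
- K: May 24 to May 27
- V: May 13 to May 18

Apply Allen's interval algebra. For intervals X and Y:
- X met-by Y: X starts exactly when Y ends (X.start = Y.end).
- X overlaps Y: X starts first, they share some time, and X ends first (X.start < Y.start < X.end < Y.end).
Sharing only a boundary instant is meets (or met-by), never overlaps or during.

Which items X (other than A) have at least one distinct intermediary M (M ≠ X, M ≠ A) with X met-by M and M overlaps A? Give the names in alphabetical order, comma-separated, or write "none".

K

Target A = [May 21, May 28].
Intermediaries M with M overlaps A: B, N.
Via B — items with X met-by B: none.
Via N — items with X met-by N: K.
Union: K.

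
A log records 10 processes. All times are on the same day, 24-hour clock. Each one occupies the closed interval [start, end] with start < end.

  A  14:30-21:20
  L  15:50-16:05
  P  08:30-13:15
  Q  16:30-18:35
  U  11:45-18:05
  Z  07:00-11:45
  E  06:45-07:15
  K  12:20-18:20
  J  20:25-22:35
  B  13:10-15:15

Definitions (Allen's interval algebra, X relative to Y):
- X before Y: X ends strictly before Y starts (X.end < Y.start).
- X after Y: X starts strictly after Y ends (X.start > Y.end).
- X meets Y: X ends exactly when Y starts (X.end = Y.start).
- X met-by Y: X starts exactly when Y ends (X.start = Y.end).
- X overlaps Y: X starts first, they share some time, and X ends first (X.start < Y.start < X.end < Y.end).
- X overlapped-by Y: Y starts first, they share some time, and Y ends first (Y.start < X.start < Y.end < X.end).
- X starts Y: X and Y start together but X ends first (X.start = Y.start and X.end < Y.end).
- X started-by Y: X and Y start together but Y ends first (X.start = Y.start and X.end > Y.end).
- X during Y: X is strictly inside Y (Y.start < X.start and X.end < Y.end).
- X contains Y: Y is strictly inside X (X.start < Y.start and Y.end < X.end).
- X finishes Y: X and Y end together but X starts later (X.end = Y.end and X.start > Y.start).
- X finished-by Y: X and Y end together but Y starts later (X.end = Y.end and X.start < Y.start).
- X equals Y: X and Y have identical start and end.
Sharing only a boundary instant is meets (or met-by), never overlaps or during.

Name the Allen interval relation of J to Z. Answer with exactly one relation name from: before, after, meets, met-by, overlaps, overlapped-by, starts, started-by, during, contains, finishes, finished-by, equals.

J = [20:25, 22:35]; Z = [07:00, 11:45].
Compare endpoints: J.start > Z.start, J.start > Z.end, J.end > Z.start, J.end > Z.end.
That pattern is 'after'.

after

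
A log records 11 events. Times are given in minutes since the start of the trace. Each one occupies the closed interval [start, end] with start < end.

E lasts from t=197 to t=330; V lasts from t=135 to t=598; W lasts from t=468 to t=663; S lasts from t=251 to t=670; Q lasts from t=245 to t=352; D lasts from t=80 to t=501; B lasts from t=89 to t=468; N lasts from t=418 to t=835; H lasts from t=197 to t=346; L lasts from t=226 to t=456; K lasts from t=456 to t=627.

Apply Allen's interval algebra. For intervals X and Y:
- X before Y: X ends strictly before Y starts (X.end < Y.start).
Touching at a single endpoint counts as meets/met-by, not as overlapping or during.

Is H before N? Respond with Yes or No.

Yes

H = [t=197, t=346], N = [t=418, t=835].
Actual relation of H to N: before.
Asked whether 'before' holds → Yes.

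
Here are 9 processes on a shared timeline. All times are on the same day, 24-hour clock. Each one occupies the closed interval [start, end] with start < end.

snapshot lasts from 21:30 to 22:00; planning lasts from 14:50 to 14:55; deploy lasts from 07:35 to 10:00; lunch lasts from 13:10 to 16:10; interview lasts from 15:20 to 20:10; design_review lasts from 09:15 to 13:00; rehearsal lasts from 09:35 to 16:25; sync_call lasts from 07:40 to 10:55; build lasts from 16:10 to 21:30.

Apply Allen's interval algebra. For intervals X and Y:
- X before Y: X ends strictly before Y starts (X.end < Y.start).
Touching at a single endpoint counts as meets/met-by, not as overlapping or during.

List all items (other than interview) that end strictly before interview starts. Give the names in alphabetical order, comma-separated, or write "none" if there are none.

Target interview = [15:20, 20:10].
build [16:10, 21:30] → overlapped-by → no.
deploy [07:35, 10:00] → before → yes.
design_review [09:15, 13:00] → before → yes.
lunch [13:10, 16:10] → overlaps → no.
planning [14:50, 14:55] → before → yes.
rehearsal [09:35, 16:25] → overlaps → no.
snapshot [21:30, 22:00] → after → no.
sync_call [07:40, 10:55] → before → yes.
Result: deploy, design_review, planning, sync_call.

deploy, design_review, planning, sync_call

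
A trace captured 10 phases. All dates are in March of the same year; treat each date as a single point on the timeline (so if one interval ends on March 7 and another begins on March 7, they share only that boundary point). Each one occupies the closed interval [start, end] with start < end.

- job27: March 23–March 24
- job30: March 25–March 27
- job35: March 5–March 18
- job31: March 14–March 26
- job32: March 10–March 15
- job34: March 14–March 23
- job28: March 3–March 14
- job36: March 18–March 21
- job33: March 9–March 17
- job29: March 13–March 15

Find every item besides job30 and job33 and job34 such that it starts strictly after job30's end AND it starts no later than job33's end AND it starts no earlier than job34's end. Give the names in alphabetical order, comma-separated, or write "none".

Conditions: its start is strictly after job30's end (X.start > March 27) AND its start is no later than job33's end (X.start <= March 17) AND its start is no earlier than job34's end (X.start >= March 23).
job27: start March 23 > March 27? ✗; start March 23 <= March 17? ✗; start March 23 >= March 23? ✓ → no.
job28: start March 3 > March 27? ✗; start March 3 <= March 17? ✓; start March 3 >= March 23? ✗ → no.
job29: start March 13 > March 27? ✗; start March 13 <= March 17? ✓; start March 13 >= March 23? ✗ → no.
job31: start March 14 > March 27? ✗; start March 14 <= March 17? ✓; start March 14 >= March 23? ✗ → no.
job32: start March 10 > March 27? ✗; start March 10 <= March 17? ✓; start March 10 >= March 23? ✗ → no.
job35: start March 5 > March 27? ✗; start March 5 <= March 17? ✓; start March 5 >= March 23? ✗ → no.
job36: start March 18 > March 27? ✗; start March 18 <= March 17? ✗; start March 18 >= March 23? ✗ → no.
Result: none.

none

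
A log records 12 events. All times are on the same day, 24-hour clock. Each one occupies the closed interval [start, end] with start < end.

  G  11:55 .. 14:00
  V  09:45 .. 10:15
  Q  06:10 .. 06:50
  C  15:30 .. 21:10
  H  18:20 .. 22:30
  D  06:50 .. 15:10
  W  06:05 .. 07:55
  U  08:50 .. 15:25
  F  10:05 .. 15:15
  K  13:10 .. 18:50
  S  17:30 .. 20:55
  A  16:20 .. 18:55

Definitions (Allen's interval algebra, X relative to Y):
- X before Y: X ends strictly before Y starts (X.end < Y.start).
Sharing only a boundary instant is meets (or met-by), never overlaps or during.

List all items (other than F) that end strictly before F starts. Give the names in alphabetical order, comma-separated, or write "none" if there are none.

Target F = [10:05, 15:15].
A [16:20, 18:55] → after → no.
C [15:30, 21:10] → after → no.
D [06:50, 15:10] → overlaps → no.
G [11:55, 14:00] → during → no.
H [18:20, 22:30] → after → no.
K [13:10, 18:50] → overlapped-by → no.
Q [06:10, 06:50] → before → yes.
S [17:30, 20:55] → after → no.
U [08:50, 15:25] → contains → no.
V [09:45, 10:15] → overlaps → no.
W [06:05, 07:55] → before → yes.
Result: Q, W.

Q, W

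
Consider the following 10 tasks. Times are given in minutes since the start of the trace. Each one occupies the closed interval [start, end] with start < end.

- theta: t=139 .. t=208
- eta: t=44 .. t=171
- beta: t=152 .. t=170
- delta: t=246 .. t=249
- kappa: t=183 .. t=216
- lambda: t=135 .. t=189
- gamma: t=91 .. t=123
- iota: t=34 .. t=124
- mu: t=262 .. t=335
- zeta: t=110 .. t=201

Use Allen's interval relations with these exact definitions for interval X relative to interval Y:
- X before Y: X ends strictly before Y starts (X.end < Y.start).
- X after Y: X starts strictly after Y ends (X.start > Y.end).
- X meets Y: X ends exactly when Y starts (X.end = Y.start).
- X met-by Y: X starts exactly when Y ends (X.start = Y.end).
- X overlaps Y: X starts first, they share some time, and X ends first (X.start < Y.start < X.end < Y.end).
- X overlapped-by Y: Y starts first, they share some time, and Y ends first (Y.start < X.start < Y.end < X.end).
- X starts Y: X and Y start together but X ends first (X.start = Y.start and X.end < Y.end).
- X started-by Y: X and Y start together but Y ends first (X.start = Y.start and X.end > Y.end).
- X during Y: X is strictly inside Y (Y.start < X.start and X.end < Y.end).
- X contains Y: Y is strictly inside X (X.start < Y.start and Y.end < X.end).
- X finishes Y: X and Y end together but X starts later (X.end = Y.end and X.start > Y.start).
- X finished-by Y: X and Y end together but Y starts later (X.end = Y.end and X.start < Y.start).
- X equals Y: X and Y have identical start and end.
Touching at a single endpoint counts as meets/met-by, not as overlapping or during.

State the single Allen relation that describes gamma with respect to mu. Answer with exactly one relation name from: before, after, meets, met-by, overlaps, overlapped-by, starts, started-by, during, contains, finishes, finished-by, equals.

before

gamma = [t=91, t=123]; mu = [t=262, t=335].
Compare endpoints: gamma.start < mu.start, gamma.start < mu.end, gamma.end < mu.start, gamma.end < mu.end.
That pattern is 'before'.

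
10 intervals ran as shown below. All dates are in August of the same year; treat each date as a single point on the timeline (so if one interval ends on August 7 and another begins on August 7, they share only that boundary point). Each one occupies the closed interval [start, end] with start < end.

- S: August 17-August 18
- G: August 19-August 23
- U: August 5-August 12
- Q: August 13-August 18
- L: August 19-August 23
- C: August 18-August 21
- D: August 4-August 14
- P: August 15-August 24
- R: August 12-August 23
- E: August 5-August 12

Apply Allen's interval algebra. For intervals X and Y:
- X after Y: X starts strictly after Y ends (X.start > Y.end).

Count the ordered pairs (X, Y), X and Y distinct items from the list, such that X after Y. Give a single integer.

21

Checking all 90 ordered pairs for relation 'after'; matching pairs in alphabetical order:
(C, D): C after D ✓
(C, E): C after E ✓
(C, U): C after U ✓
(G, D): G after D ✓
(G, E): G after E ✓
(G, Q): G after Q ✓
(G, S): G after S ✓
(G, U): G after U ✓
(L, D): L after D ✓
(L, E): L after E ✓
(L, Q): L after Q ✓
(L, S): L after S ✓
(L, U): L after U ✓
(P, D): P after D ✓
(P, E): P after E ✓
(P, U): P after U ✓
(Q, E): Q after E ✓
(Q, U): Q after U ✓
(S, D): S after D ✓
(S, E): S after E ✓
(S, U): S after U ✓
Count: 21.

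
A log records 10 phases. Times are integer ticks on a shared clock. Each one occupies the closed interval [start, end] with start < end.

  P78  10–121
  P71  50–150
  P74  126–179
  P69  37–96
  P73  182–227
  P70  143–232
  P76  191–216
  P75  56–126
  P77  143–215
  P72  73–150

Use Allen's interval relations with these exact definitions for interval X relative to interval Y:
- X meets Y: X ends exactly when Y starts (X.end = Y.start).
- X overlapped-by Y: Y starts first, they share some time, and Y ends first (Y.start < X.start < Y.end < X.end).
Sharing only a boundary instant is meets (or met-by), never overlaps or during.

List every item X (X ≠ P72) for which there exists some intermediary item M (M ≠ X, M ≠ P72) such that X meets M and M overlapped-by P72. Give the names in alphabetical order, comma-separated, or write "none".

P75

Target P72 = [73, 150].
Intermediaries M with M overlapped-by P72: P70, P74, P77.
Via P70 — items with X meets P70: none.
Via P74 — items with X meets P74: P75.
Via P77 — items with X meets P77: none.
Union: P75.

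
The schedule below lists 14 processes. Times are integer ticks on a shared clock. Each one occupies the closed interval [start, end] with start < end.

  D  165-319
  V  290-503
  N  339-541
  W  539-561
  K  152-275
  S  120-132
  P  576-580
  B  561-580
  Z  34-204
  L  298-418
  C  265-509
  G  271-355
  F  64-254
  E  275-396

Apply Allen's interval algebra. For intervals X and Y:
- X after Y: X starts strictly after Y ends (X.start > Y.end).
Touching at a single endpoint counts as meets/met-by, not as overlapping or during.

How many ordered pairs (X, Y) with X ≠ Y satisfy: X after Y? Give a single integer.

Checking all 182 ordered pairs for relation 'after'; matching pairs in alphabetical order:
(B, C): B after C ✓
(B, D): B after D ✓
(B, E): B after E ✓
(B, F): B after F ✓
(B, G): B after G ✓
(B, K): B after K ✓
(B, L): B after L ✓
(B, N): B after N ✓
(B, S): B after S ✓
(B, V): B after V ✓
(B, Z): B after Z ✓
(C, F): C after F ✓
(C, S): C after S ✓
(C, Z): C after Z ✓
(D, S): D after S ✓
(E, F): E after F ✓
(E, S): E after S ✓
(E, Z): E after Z ✓
(G, F): G after F ✓
(G, S): G after S ✓
(G, Z): G after Z ✓
(K, S): K after S ✓
(L, F): L after F ✓
(L, K): L after K ✓
... plus 33 further pairs not listed.
Count: 57.

57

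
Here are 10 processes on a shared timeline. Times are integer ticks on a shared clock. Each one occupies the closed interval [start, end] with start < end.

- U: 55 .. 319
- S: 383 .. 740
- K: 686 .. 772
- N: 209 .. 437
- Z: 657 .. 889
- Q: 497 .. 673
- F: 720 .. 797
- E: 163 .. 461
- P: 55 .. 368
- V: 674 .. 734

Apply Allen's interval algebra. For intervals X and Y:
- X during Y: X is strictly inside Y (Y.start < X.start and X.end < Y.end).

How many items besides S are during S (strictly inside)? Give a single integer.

Target S = [383, 740].
E [163, 461] → overlaps → no.
F [720, 797] → overlapped-by → no.
K [686, 772] → overlapped-by → no.
N [209, 437] → overlaps → no.
P [55, 368] → before → no.
Q [497, 673] → during → counts.
U [55, 319] → before → no.
V [674, 734] → during → counts.
Z [657, 889] → overlapped-by → no.
Total: 2.

2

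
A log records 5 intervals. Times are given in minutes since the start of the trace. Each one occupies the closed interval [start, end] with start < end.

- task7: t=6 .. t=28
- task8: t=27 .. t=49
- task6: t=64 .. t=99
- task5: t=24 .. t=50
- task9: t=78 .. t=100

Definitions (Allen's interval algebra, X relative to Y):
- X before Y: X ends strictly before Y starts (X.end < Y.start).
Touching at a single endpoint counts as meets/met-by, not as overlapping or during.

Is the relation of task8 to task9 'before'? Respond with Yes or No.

task8 = [t=27, t=49], task9 = [t=78, t=100].
Actual relation of task8 to task9: before.
Asked whether 'before' holds → Yes.

Yes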